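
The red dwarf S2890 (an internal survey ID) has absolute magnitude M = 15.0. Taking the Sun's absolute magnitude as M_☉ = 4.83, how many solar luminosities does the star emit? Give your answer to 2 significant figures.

M − M_☉ = 15.0 − 4.83 = 10.170
L/L_☉ = 10^(−0.4 (M − M_☉)) = 10^-4.068 = 8.551×10^-5

L/L_☉ ≈ 8.6×10^-5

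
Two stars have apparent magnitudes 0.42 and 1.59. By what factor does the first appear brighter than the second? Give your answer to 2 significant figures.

2.9

Δm = 0.42 − (1.59) = -1.17
Flux ratio = 10^(−0.4 Δm) = 10^(−0.4 × -1.17) = 10^0.468 = 2.938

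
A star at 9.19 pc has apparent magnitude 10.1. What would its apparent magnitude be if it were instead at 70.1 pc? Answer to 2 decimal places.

Flux ∝ 1/d², so Δm = 5 log₁₀(d₂/d₁) = 5 log₁₀(70.1/9.19) = 4.412
m₂ = m₁ + Δm = 10.1 + (4.412) = 14.512

m ≈ 14.51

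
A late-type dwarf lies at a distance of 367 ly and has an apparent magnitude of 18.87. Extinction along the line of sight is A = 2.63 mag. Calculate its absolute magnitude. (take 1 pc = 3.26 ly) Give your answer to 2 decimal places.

M ≈ 10.98

d = 367 ly / 3.26 = 112.6 pc
5 log₁₀(d/10 pc) = 5 log₁₀(112.6) − 5 = 5.257
M = m − 5 log₁₀(d/10) − A = 18.87 − 5.257 − 2.63 = 10.983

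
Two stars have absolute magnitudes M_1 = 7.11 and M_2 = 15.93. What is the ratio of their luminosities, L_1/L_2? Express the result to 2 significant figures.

L_1/L_2 ≈ 3400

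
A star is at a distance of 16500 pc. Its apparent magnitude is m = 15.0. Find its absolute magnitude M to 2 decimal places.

M ≈ -1.09

5 log₁₀(d/10 pc) = 5 log₁₀(16500) − 5 = 16.087
M = m − 5 log₁₀(d/10) = 15.0 − 16.087 = -1.087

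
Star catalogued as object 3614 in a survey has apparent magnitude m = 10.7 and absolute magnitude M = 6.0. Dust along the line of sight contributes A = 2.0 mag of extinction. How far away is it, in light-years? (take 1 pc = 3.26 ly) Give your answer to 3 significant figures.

m − M = 5 log₁₀(d/10 pc) + A  ⇒  10.7 − (6.0) − 2.0 = 5 log₁₀(d/10)
2.700 = 5 log₁₀(d/10)
log₁₀ d = (m − M − A)/5 + 1 = 1.5400
d = 10^1.5400 = 34.67 pc
= 113.0 ly

d ≈ 113 ly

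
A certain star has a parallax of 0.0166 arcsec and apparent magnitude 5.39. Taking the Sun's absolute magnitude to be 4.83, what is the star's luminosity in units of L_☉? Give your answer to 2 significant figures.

L/L_☉ ≈ 22

d = 1/p = 1/0.0166″ = 60.24 pc
M = m − 5 log₁₀ d + 5 = 5.39 − 5·1.7799 + 5 = 1.491
M − M_☉ = 1.491 − 4.83 = -3.339
L/L_☉ = 10^(−0.4 × -3.339) = 21.67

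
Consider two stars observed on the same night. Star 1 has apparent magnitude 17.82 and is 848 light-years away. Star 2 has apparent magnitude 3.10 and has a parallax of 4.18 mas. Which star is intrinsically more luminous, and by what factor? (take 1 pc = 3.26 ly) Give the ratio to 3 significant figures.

Star 2 is more luminous, by a factor of 654000.

Star 1: d = 848 ly / 3.26 = 260.1 pc
Star 1: M = m − 5 log₁₀ d + 5 = 17.82 − 5·2.4152 + 5 = 10.744
Star 2: p = 4.18 mas = 4.18×10^-3″ → d = 1/p = 239.2 pc
Star 2: M = m − 5 log₁₀ d + 5 = 3.10 − 5·2.3788 + 5 = -3.794
ΔM = M_1 − M_2 = 10.744 − (-3.794) = 14.538; smaller M is more luminous → Star 2.
L ratio = 10^(0.4 |ΔM|) = 10^5.815 = 653600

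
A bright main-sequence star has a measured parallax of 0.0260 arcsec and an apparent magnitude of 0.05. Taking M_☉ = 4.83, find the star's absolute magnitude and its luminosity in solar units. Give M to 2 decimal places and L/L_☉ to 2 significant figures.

M ≈ -2.88; L/L_☉ ≈ 1200

d = 1/p = 1/0.0260″ = 38.46 pc
M = m − 5 log₁₀ d + 5 = 0.05 − 5·1.5850 + 5 = -2.875
M − M_☉ = -2.875 − 4.83 = -7.705
L/L_☉ = 10^(−0.4 × -7.705) = 1208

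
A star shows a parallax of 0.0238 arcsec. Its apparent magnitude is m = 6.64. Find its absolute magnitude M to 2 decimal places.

M ≈ 3.52

d = 1/p = 1/0.0238″ = 42.02 pc
5 log₁₀(d/10 pc) = 5 log₁₀(42.02) − 5 = 3.117
M = m − 5 log₁₀(d/10) = 6.64 − 3.117 = 3.523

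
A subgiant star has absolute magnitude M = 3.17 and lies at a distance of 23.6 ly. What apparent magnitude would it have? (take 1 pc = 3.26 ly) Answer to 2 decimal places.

m ≈ 2.47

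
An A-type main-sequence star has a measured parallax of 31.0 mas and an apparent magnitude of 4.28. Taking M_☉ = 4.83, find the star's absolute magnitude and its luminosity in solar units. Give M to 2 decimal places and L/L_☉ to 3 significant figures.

M ≈ 1.74; L/L_☉ ≈ 17.3

d = 1/p = 1000/31.0 mas = 32.26 pc
M = m − 5 log₁₀ d + 5 = 4.28 − 5·1.5086 + 5 = 1.737
M − M_☉ = 1.737 − 4.83 = -3.093
L/L_☉ = 10^(−0.4 × -3.093) = 17.27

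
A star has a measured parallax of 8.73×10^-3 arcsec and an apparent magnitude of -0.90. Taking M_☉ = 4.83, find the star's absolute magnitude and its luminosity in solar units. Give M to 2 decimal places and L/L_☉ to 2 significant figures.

d = 1/p = 1/8.73×10^-3″ = 114.5 pc
M = m − 5 log₁₀ d + 5 = -0.90 − 5·2.0590 + 5 = -6.195
M − M_☉ = -6.195 − 4.83 = -11.025
L/L_☉ = 10^(−0.4 × -11.025) = 25700

M ≈ -6.19; L/L_☉ ≈ 26000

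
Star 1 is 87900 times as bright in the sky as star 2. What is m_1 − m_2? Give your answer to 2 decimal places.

Pogson: Δm = −2.5 log₁₀(ratio) = −2.5 log₁₀(87900) = −2.5 × 4.9440 = -12.360
Star 1 is brighter, so it has the smaller magnitude: the difference is negative.

m_1 − m_2 ≈ -12.36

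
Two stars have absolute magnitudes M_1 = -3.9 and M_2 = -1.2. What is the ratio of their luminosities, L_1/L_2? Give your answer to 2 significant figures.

L_1/L_2 ≈ 12

ΔM = M_1 − M_2 = -2.7
L_1/L_2 = 10^(−0.4 ΔM) = 10^1.080 = 12.02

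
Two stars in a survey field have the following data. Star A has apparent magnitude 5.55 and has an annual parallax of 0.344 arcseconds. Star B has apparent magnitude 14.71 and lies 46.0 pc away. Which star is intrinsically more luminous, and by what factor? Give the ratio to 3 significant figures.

Star A: d = 1/p = 1/0.344″ = 2.907 pc
Star A: M = m − 5 log₁₀ d + 5 = 5.55 − 5·0.4634 + 5 = 8.233
Star B: M = m − 5 log₁₀ d + 5 = 14.71 − 5·1.6628 + 5 = 11.396
ΔM = M_A − M_B = 8.233 − (11.396) = -3.163; smaller M is more luminous → Star A.
L ratio = 10^(0.4 |ΔM|) = 10^1.265 = 18.42

Star A is more luminous, by a factor of 18.4.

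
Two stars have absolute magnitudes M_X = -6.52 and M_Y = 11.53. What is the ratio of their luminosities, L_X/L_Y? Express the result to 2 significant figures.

L_X/L_Y ≈ 1.7×10^7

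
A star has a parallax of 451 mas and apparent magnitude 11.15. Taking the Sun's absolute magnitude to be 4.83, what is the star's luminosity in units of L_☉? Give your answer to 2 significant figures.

d = 1/p = 1000/451 mas = 2.217 pc
M = m − 5 log₁₀ d + 5 = 11.15 − 5·0.3458 + 5 = 14.421
M − M_☉ = 14.421 − 4.83 = 9.591
L/L_☉ = 10^(−0.4 × 9.591) = 1.458×10^-4

L/L_☉ ≈ 1.5×10^-4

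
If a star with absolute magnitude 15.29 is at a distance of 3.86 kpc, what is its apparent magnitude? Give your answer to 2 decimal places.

m ≈ 28.22

d = 3.86 kpc = 3860 pc
m = M + 5 log₁₀ d − 5 = 15.29 + 5·3.5866 − 5 = 28.223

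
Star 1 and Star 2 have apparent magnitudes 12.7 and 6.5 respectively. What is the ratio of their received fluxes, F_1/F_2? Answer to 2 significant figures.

Magnitude difference = 6.2
Flux ratio = 10^(−0.4 Δm) = 10^(−0.4 × 6.2) = 10^-2.480 = 3.311×10^-3

F_1/F_2 ≈ 3.3×10^-3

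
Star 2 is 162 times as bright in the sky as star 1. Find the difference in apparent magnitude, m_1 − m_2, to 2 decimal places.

Pogson: Δm = −2.5 log₁₀(ratio) = −2.5 log₁₀(162) = −2.5 × 2.2095 = -5.524
Star 2 is brighter so has the smaller magnitude: m_1 − m_2 is positive.

m_1 − m_2 ≈ 5.52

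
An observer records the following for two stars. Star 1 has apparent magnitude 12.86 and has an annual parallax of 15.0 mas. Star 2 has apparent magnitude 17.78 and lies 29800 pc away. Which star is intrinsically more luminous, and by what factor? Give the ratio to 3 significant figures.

Star 1: p = 15.0 mas = 0.0150″ → d = 1/p = 66.67 pc
Star 1: M = m − 5 log₁₀ d + 5 = 12.86 − 5·1.8239 + 5 = 8.740
Star 2: M = m − 5 log₁₀ d + 5 = 17.78 − 5·4.4742 + 5 = 0.409
ΔM = M_1 − M_2 = 8.740 − (0.409) = 8.332; smaller M is more luminous → Star 2.
L ratio = 10^(0.4 |ΔM|) = 10^3.333 = 2151

Star 2 is more luminous, by a factor of 2150.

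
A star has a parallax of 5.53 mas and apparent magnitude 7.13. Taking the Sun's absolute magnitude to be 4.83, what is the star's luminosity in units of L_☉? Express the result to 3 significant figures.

L/L_☉ ≈ 39.3

d = 1/p = 1000/5.53 mas = 180.8 pc
M = m − 5 log₁₀ d + 5 = 7.13 − 5·2.2573 + 5 = 0.844
M − M_☉ = 0.844 − 4.83 = -3.986
L/L_☉ = 10^(−0.4 × -3.986) = 39.31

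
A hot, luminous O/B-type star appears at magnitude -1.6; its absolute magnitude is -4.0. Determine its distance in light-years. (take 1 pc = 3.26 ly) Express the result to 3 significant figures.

Distance modulus: m − M = -1.6 − (-4.0) = 2.400
m − M = 5 log₁₀ d − 5
log₁₀ d = (m − M)/5 + 1 = 1.4800
d = 10^1.4800 = 30.20 pc
= 98.45 ly

d ≈ 98.5 ly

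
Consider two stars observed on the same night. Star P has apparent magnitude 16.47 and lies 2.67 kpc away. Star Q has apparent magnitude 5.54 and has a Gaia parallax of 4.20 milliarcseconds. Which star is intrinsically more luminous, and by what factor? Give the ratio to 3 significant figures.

Star Q is more luminous, by a factor of 187.

Star P: d = 2.67 kpc = 2670 pc
Star P: M = m − 5 log₁₀ d + 5 = 16.47 − 5·3.4265 + 5 = 4.337
Star Q: p = 4.20 mas = 4.20×10^-3″ → d = 1/p = 238.1 pc
Star Q: M = m − 5 log₁₀ d + 5 = 5.54 − 5·2.3768 + 5 = -1.344
ΔM = M_P − M_Q = 4.337 − (-1.344) = 5.681; smaller M is more luminous → Star Q.
L ratio = 10^(0.4 |ΔM|) = 10^2.272 = 187.3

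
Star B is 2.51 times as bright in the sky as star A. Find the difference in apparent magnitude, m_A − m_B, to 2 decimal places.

Pogson: Δm = −2.5 log₁₀(ratio) = −2.5 log₁₀(2.51) = −2.5 × 0.3997 = -0.999
Star B is brighter so has the smaller magnitude: m_A − m_B is positive.

m_A − m_B ≈ 1.00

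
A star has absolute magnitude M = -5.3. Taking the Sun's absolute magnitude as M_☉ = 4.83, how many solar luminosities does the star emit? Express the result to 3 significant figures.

M − M_☉ = -5.3 − 4.83 = -10.130
L/L_☉ = 10^(−0.4 (M − M_☉)) = 10^4.052 = 11270

L/L_☉ ≈ 11300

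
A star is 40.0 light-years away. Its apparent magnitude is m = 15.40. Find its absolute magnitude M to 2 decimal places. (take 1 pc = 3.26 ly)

M ≈ 14.96

d = 40.0 ly / 3.26 = 12.27 pc
5 log₁₀(d/10 pc) = 5 log₁₀(12.27) − 5 = 0.444
M = m − 5 log₁₀(d/10) = 15.40 − 0.444 = 14.956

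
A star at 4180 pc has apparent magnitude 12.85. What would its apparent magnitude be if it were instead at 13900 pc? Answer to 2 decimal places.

m ≈ 15.46

Flux ∝ 1/d², so Δm = 5 log₁₀(d₂/d₁) = 5 log₁₀(13900/4180) = 2.609
m₂ = m₁ + Δm = 12.85 + (2.609) = 15.459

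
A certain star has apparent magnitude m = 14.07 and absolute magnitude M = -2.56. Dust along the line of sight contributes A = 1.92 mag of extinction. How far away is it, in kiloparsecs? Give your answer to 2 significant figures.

m − M = 5 log₁₀(d/10 pc) + A  ⇒  14.07 − (-2.56) − 1.92 = 5 log₁₀(d/10)
14.710 = 5 log₁₀(d/10)
log₁₀ d = (m − M − A)/5 + 1 = 3.9420
d = 10^3.9420 = 8750 pc
= 8.750 kpc

d ≈ 8.7 kpc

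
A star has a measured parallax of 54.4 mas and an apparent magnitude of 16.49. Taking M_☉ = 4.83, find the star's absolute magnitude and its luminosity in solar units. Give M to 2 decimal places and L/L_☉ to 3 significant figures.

M ≈ 15.17; L/L_☉ ≈ 7.32×10^-5

d = 1/p = 1000/54.4 mas = 18.38 pc
M = m − 5 log₁₀ d + 5 = 16.49 − 5·1.2644 + 5 = 15.168
M − M_☉ = 15.168 − 4.83 = 10.338
L/L_☉ = 10^(−0.4 × 10.338) = 7.325×10^-5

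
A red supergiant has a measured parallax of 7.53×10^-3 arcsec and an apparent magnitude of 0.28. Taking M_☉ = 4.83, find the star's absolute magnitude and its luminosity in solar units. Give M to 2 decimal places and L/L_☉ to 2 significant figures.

d = 1/p = 1/7.53×10^-3″ = 132.8 pc
M = m − 5 log₁₀ d + 5 = 0.28 − 5·2.1232 + 5 = -5.336
M − M_☉ = -5.336 − 4.83 = -10.166
L/L_☉ = 10^(−0.4 × -10.166) = 11650

M ≈ -5.34; L/L_☉ ≈ 12000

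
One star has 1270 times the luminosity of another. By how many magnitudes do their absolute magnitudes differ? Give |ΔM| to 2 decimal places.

|ΔM| ≈ 7.76

Pogson: ΔM = −2.5 log₁₀(ratio) = −2.5 log₁₀(1270) = −2.5 × 3.1038 = -7.760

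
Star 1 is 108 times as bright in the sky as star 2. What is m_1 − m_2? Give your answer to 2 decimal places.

Pogson: Δm = −2.5 log₁₀(ratio) = −2.5 log₁₀(108) = −2.5 × 2.0334 = -5.084
Star 1 is brighter, so it has the smaller magnitude: the difference is negative.

m_1 − m_2 ≈ -5.08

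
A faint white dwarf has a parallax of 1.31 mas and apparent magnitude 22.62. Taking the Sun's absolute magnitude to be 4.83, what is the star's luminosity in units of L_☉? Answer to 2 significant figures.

d = 1/p = 1000/1.31 mas = 763.4 pc
M = m − 5 log₁₀ d + 5 = 22.62 − 5·2.8827 + 5 = 13.206
M − M_☉ = 13.206 − 4.83 = 8.376
L/L_☉ = 10^(−0.4 × 8.376) = 4.461×10^-4

L/L_☉ ≈ 4.5×10^-4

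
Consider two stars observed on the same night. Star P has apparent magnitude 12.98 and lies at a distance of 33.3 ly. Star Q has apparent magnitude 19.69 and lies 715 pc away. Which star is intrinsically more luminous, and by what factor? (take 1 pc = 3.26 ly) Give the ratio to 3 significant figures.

Star Q is more luminous, by a factor of 10.1.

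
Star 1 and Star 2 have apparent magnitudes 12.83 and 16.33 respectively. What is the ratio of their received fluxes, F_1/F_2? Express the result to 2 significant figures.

Δm = 12.83 − (16.33) = -3.50
Flux ratio = 10^(−0.4 Δm) = 10^(−0.4 × -3.50) = 10^1.400 = 25.12

F_1/F_2 ≈ 25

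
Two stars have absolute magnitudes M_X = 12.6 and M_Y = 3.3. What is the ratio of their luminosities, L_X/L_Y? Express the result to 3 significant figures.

L_X/L_Y ≈ 1.91×10^-4

ΔM = M_X − M_Y = 9.3
L_X/L_Y = 10^(−0.4 ΔM) = 10^-3.720 = 1.905×10^-4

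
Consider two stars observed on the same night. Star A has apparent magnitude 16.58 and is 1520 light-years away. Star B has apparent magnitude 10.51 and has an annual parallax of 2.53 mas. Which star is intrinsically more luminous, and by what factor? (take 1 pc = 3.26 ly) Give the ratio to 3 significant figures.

Star A: d = 1520 ly / 3.26 = 466.3 pc
Star A: M = m − 5 log₁₀ d + 5 = 16.58 − 5·2.6686 + 5 = 8.237
Star B: p = 2.53 mas = 2.53×10^-3″ → d = 1/p = 395.3 pc
Star B: M = m − 5 log₁₀ d + 5 = 10.51 − 5·2.5969 + 5 = 2.526
ΔM = M_A − M_B = 8.237 − (2.526) = 5.711; smaller M is more luminous → Star B.
L ratio = 10^(0.4 |ΔM|) = 10^2.285 = 192.5

Star B is more luminous, by a factor of 193.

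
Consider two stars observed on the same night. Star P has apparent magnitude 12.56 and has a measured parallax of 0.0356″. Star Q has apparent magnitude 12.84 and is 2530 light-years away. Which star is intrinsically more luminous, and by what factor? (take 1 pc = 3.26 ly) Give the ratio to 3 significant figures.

Star P: d = 1/p = 1/0.0356″ = 28.09 pc
Star P: M = m − 5 log₁₀ d + 5 = 12.56 − 5·1.4486 + 5 = 10.317
Star Q: d = 2530 ly / 3.26 = 776.1 pc
Star Q: M = m − 5 log₁₀ d + 5 = 12.84 − 5·2.8899 + 5 = 3.390
ΔM = M_P − M_Q = 10.317 − (3.390) = 6.927; smaller M is more luminous → Star Q.
L ratio = 10^(0.4 |ΔM|) = 10^2.771 = 589.8

Star Q is more luminous, by a factor of 590.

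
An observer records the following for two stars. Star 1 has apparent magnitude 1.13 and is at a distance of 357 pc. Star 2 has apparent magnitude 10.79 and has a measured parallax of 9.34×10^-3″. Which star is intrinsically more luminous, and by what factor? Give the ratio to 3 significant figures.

Star 1 is more luminous, by a factor of 81300.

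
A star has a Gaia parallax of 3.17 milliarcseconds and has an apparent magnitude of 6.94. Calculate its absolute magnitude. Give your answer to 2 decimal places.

p = 3.17 mas = 3.17×10^-3″ → d = 1/p = 315.5 pc
5 log₁₀(d/10 pc) = 5 log₁₀(315.5) − 5 = 7.495
M = m − 5 log₁₀(d/10) = 6.94 − 7.495 = -0.555

M ≈ -0.55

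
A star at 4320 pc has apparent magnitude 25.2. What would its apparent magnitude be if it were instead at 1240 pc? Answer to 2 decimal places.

Flux ∝ 1/d², so Δm = 5 log₁₀(d₂/d₁) = 5 log₁₀(1240/4320) = -2.710
m₂ = m₁ + Δm = 25.2 + (-2.710) = 22.490

m ≈ 22.49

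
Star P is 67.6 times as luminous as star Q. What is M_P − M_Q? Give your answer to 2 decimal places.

Pogson: ΔM = −2.5 log₁₀(ratio) = −2.5 log₁₀(67.6) = −2.5 × 1.8299 = -4.575
Star P is brighter, so it has the smaller magnitude: the difference is negative.

M_P − M_Q ≈ -4.57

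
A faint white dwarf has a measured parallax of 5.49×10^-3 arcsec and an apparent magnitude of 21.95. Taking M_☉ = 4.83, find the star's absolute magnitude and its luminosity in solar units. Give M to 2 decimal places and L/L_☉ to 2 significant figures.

M ≈ 15.65; L/L_☉ ≈ 4.7×10^-5

d = 1/p = 1/5.49×10^-3″ = 182.1 pc
M = m − 5 log₁₀ d + 5 = 21.95 − 5·2.2604 + 5 = 15.648
M − M_☉ = 15.648 − 4.83 = 10.818
L/L_☉ = 10^(−0.4 × 10.818) = 4.708×10^-5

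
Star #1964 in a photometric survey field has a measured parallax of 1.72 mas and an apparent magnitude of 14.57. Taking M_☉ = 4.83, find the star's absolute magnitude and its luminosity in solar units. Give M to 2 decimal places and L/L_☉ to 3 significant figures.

d = 1/p = 1000/1.72 mas = 581.4 pc
M = m − 5 log₁₀ d + 5 = 14.57 − 5·2.7645 + 5 = 5.748
M − M_☉ = 5.748 − 4.83 = 0.918
L/L_☉ = 10^(−0.4 × 0.918) = 0.4295

M ≈ 5.75; L/L_☉ ≈ 0.429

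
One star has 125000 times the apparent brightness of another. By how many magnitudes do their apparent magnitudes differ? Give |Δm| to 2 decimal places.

|Δm| ≈ 12.74

Pogson: Δm = −2.5 log₁₀(ratio) = −2.5 log₁₀(125000) = −2.5 × 5.0969 = -12.742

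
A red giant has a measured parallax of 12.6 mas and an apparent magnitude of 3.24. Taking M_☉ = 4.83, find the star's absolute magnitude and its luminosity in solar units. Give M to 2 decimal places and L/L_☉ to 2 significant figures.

M ≈ -1.26; L/L_☉ ≈ 270

d = 1/p = 1000/12.6 mas = 79.37 pc
M = m − 5 log₁₀ d + 5 = 3.24 − 5·1.8996 + 5 = -1.258
M − M_☉ = -1.258 − 4.83 = -6.088
L/L_☉ = 10^(−0.4 × -6.088) = 272.4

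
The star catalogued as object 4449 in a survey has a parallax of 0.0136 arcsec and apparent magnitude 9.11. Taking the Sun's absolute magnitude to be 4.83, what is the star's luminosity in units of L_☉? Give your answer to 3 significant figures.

d = 1/p = 1/0.0136″ = 73.53 pc
M = m − 5 log₁₀ d + 5 = 9.11 − 5·1.8665 + 5 = 4.778
M − M_☉ = 4.778 − 4.83 = -0.052
L/L_☉ = 10^(−0.4 × -0.052) = 1.049

L/L_☉ ≈ 1.05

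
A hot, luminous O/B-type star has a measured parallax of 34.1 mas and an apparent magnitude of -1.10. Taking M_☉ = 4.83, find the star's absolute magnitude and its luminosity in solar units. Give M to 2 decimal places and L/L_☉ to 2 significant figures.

d = 1/p = 1000/34.1 mas = 29.33 pc
M = m − 5 log₁₀ d + 5 = -1.10 − 5·1.4672 + 5 = -3.436
M − M_☉ = -3.436 − 4.83 = -8.266
L/L_☉ = 10^(−0.4 × -8.266) = 2025

M ≈ -3.44; L/L_☉ ≈ 2000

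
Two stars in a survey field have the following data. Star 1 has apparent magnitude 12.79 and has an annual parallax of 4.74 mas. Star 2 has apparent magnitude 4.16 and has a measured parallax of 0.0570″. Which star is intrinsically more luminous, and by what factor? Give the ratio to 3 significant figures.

Star 2 is more luminous, by a factor of 19.6.

Star 1: p = 4.74 mas = 4.74×10^-3″ → d = 1/p = 211.0 pc
Star 1: M = m − 5 log₁₀ d + 5 = 12.79 − 5·2.3242 + 5 = 6.169
Star 2: d = 1/p = 1/0.0570″ = 17.54 pc
Star 2: M = m − 5 log₁₀ d + 5 = 4.16 − 5·1.2441 + 5 = 2.939
ΔM = M_1 − M_2 = 6.169 − (2.939) = 3.230; smaller M is more luminous → Star 2.
L ratio = 10^(0.4 |ΔM|) = 10^1.292 = 19.58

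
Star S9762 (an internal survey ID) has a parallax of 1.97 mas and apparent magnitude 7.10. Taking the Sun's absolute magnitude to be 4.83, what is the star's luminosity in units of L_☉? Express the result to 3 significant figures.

L/L_☉ ≈ 318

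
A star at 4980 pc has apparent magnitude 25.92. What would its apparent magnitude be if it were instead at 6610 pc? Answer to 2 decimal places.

m ≈ 26.53

Flux ∝ 1/d², so Δm = 5 log₁₀(d₂/d₁) = 5 log₁₀(6610/4980) = 0.615
m₂ = m₁ + Δm = 25.92 + (0.615) = 26.535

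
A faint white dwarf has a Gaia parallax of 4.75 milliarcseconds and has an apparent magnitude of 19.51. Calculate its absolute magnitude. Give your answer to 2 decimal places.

M ≈ 12.89

p = 4.75 mas = 4.75×10^-3″ → d = 1/p = 210.5 pc
5 log₁₀(d/10 pc) = 5 log₁₀(210.5) − 5 = 6.617
M = m − 5 log₁₀(d/10) = 19.51 − 6.617 = 12.893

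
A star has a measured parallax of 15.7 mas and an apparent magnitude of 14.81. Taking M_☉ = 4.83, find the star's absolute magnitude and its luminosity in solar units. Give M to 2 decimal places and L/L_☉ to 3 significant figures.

M ≈ 10.79; L/L_☉ ≈ 4.13×10^-3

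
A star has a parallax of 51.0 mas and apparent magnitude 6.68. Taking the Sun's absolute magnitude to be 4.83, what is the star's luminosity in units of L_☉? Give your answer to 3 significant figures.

d = 1/p = 1000/51.0 mas = 19.61 pc
M = m − 5 log₁₀ d + 5 = 6.68 − 5·1.2924 + 5 = 5.218
M − M_☉ = 5.218 − 4.83 = 0.388
L/L_☉ = 10^(−0.4 × 0.388) = 0.6996

L/L_☉ ≈ 0.700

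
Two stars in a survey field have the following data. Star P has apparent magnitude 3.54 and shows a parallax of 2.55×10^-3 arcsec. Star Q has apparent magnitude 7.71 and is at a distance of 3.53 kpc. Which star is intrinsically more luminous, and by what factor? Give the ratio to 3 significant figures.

Star Q is more luminous, by a factor of 1.74.

Star P: d = 1/p = 1/2.55×10^-3″ = 392.2 pc
Star P: M = m − 5 log₁₀ d + 5 = 3.54 − 5·2.5935 + 5 = -4.427
Star Q: d = 3.53 kpc = 3530 pc
Star Q: M = m − 5 log₁₀ d + 5 = 7.71 − 5·3.5478 + 5 = -5.029
ΔM = M_P − M_Q = -4.427 − (-5.029) = 0.602; smaller M is more luminous → Star Q.
L ratio = 10^(0.4 |ΔM|) = 10^0.241 = 1.740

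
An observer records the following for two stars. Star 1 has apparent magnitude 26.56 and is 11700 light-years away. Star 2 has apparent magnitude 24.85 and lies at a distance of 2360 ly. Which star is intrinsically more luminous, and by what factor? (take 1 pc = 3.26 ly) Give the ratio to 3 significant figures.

Star 1 is more luminous, by a factor of 5.09.

Star 1: d = 11700 ly / 3.26 = 3589 pc
Star 1: M = m − 5 log₁₀ d + 5 = 26.56 − 5·3.5550 + 5 = 13.785
Star 2: d = 2360 ly / 3.26 = 723.9 pc
Star 2: M = m − 5 log₁₀ d + 5 = 24.85 − 5·2.8597 + 5 = 15.552
ΔM = M_1 − M_2 = 13.785 − (15.552) = -1.766; smaller M is more luminous → Star 1.
L ratio = 10^(0.4 |ΔM|) = 10^0.707 = 5.088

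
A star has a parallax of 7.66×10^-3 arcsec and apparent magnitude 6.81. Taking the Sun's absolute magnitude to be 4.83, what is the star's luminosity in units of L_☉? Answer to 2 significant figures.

d = 1/p = 1/7.66×10^-3″ = 130.5 pc
M = m − 5 log₁₀ d + 5 = 6.81 − 5·2.1158 + 5 = 1.231
M − M_☉ = 1.231 − 4.83 = -3.599
L/L_☉ = 10^(−0.4 × -3.599) = 27.51

L/L_☉ ≈ 28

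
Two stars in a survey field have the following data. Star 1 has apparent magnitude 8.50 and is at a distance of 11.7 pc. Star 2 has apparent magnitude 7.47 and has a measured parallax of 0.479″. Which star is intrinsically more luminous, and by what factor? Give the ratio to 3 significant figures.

Star 1 is more luminous, by a factor of 12.2.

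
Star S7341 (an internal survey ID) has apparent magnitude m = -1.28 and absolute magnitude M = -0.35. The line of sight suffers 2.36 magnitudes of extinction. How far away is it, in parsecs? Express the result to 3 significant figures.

m − M = 5 log₁₀(d/10 pc) + A  ⇒  -1.28 − (-0.35) − 2.36 = 5 log₁₀(d/10)
-3.290 = 5 log₁₀(d/10)
log₁₀ d = (m − M − A)/5 + 1 = 0.3420
d = 10^0.3420 = 2.198 pc

d ≈ 2.20 pc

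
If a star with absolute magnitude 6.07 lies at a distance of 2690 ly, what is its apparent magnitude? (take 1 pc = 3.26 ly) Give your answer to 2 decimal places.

d = 2690 ly / 3.26 = 825.2 pc
m = M + 5 log₁₀ d − 5 = 6.07 + 5·2.9165 − 5 = 15.653

m ≈ 15.65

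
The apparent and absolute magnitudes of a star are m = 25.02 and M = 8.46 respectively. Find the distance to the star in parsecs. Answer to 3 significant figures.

d ≈ 20500 pc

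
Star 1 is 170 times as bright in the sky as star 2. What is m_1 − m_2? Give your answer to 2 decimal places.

Pogson: Δm = −2.5 log₁₀(ratio) = −2.5 log₁₀(170) = −2.5 × 2.2304 = -5.576
Star 1 is brighter, so it has the smaller magnitude: the difference is negative.

m_1 − m_2 ≈ -5.58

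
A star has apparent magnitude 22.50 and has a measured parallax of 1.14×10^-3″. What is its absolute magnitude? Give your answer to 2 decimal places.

M ≈ 12.78

d = 1/p = 1/1.14×10^-3″ = 877.2 pc
5 log₁₀(d/10 pc) = 5 log₁₀(877.2) − 5 = 9.715
M = m − 5 log₁₀(d/10) = 22.50 − 9.715 = 12.785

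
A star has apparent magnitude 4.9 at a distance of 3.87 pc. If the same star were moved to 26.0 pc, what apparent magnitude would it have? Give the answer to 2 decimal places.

Flux ∝ 1/d², so Δm = 5 log₁₀(d₂/d₁) = 5 log₁₀(26.0/3.87) = 4.136
m₂ = m₁ + Δm = 4.9 + (4.136) = 9.036

m ≈ 9.04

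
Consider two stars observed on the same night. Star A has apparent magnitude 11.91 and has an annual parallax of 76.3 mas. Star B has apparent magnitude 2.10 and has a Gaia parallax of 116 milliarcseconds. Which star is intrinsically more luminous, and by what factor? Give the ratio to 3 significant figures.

Star A: p = 76.3 mas = 0.0763″ → d = 1/p = 13.11 pc
Star A: M = m − 5 log₁₀ d + 5 = 11.91 − 5·1.1175 + 5 = 11.323
Star B: p = 116 mas = 0.116″ → d = 1/p = 8.621 pc
Star B: M = m − 5 log₁₀ d + 5 = 2.10 − 5·0.9355 + 5 = 2.422
ΔM = M_A − M_B = 11.323 − (2.422) = 8.900; smaller M is more luminous → Star B.
L ratio = 10^(0.4 |ΔM|) = 10^3.560 = 3632

Star B is more luminous, by a factor of 3630.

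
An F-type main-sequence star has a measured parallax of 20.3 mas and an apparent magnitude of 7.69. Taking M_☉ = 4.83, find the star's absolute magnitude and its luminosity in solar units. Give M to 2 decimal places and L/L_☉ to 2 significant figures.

d = 1/p = 1000/20.3 mas = 49.26 pc
M = m − 5 log₁₀ d + 5 = 7.69 − 5·1.6925 + 5 = 4.227
M − M_☉ = 4.227 − 4.83 = -0.603
L/L_☉ = 10^(−0.4 × -0.603) = 1.742

M ≈ 4.23; L/L_☉ ≈ 1.7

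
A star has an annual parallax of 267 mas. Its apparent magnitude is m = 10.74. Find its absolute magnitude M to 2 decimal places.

p = 267 mas = 0.267″ → d = 1/p = 3.745 pc
5 log₁₀(d/10 pc) = 5 log₁₀(3.745) − 5 = -2.133
M = m − 5 log₁₀(d/10) = 10.74 + 2.133 = 12.873

M ≈ 12.87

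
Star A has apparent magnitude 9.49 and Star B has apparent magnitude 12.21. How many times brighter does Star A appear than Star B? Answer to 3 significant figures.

Δm = 9.49 − (12.21) = -2.72
Flux ratio = 10^(−0.4 Δm) = 10^(−0.4 × -2.72) = 10^1.088 = 12.25

12.2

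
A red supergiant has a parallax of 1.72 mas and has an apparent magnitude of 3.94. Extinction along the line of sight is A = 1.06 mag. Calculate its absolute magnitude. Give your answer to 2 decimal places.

p = 1.72 mas = 1.72×10^-3″ → d = 1/p = 581.4 pc
5 log₁₀(d/10 pc) = 5 log₁₀(581.4) − 5 = 8.822
M = m − 5 log₁₀(d/10) − A = 3.94 − 8.822 − 1.06 = -5.942

M ≈ -5.94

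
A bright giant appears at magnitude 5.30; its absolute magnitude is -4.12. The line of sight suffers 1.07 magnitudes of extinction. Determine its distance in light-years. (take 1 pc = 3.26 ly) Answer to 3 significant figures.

m − M = 5 log₁₀(d/10 pc) + A  ⇒  5.30 − (-4.12) − 1.07 = 5 log₁₀(d/10)
8.350 = 5 log₁₀(d/10)
log₁₀ d = (m − M − A)/5 + 1 = 2.6700
d = 10^2.6700 = 467.7 pc
= 1525 ly

d ≈ 1520 ly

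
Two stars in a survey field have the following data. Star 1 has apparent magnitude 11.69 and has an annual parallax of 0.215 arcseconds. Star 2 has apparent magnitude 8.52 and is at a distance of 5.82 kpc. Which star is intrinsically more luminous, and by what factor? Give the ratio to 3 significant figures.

Star 2 is more luminous, by a factor of 2.90×10^7.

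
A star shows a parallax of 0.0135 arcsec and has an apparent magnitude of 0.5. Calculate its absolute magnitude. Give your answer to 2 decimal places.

d = 1/p = 1/0.0135″ = 74.07 pc
5 log₁₀(d/10 pc) = 5 log₁₀(74.07) − 5 = 4.348
M = m − 5 log₁₀(d/10) = 0.5 − 4.348 = -3.848

M ≈ -3.85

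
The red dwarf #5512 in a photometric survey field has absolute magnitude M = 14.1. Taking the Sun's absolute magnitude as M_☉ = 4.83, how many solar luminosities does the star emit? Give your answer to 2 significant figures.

L/L_☉ ≈ 2.0×10^-4

M − M_☉ = 14.1 − 4.83 = 9.270
L/L_☉ = 10^(−0.4 (M − M_☉)) = 10^-3.708 = 1.959×10^-4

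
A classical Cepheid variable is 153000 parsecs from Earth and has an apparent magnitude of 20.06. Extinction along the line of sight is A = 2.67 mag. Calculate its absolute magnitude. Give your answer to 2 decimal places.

5 log₁₀(d/10 pc) = 5 log₁₀(153000) − 5 = 20.923
M = m − 5 log₁₀(d/10) − A = 20.06 − 20.923 − 2.67 = -3.533

M ≈ -3.53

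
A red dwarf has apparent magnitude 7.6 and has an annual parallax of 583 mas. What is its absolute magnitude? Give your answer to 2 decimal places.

p = 583 mas = 0.583″ → d = 1/p = 1.715 pc
5 log₁₀(d/10 pc) = 5 log₁₀(1.715) − 5 = -3.828
M = m − 5 log₁₀(d/10) = 7.6 + 3.828 = 11.428

M ≈ 11.43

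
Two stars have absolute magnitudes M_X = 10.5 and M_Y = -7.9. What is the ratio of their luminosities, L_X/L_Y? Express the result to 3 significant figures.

ΔM = M_X − M_Y = 18.4
L_X/L_Y = 10^(−0.4 ΔM) = 10^-7.360 = 4.365×10^-8

L_X/L_Y ≈ 4.37×10^-8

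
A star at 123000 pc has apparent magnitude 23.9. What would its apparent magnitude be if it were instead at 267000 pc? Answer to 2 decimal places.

m ≈ 25.58

Flux ∝ 1/d², so Δm = 5 log₁₀(d₂/d₁) = 5 log₁₀(267000/123000) = 1.683
m₂ = m₁ + Δm = 23.9 + (1.683) = 25.583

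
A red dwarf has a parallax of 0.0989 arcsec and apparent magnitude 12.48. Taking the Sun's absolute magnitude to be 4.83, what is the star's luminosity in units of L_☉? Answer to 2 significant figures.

L/L_☉ ≈ 8.9×10^-4

d = 1/p = 1/0.0989″ = 10.11 pc
M = m − 5 log₁₀ d + 5 = 12.48 − 5·1.0048 + 5 = 12.456
M − M_☉ = 12.456 − 4.83 = 7.626
L/L_☉ = 10^(−0.4 × 7.626) = 8.904×10^-4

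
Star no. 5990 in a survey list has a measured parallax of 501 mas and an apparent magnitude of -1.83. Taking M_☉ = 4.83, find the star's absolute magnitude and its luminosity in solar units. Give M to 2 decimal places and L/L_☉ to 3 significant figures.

M ≈ 1.67; L/L_☉ ≈ 18.4

d = 1/p = 1000/501 mas = 1.996 pc
M = m − 5 log₁₀ d + 5 = -1.83 − 5·0.3002 + 5 = 1.669
M − M_☉ = 1.669 − 4.83 = -3.161
L/L_☉ = 10^(−0.4 × -3.161) = 18.38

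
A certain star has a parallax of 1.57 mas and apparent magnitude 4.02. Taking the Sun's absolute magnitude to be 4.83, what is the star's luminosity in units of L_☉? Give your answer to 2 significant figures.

d = 1/p = 1000/1.57 mas = 636.9 pc
M = m − 5 log₁₀ d + 5 = 4.02 − 5·2.8041 + 5 = -5.001
M − M_☉ = -5.001 − 4.83 = -9.831
L/L_☉ = 10^(−0.4 × -9.831) = 8555

L/L_☉ ≈ 8600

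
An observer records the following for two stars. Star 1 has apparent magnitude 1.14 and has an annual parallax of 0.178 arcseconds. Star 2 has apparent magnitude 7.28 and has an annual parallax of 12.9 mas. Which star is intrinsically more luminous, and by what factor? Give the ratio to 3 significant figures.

Star 1 is more luminous, by a factor of 1.50.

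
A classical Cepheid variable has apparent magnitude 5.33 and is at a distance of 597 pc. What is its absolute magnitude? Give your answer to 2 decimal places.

M ≈ -3.55

5 log₁₀(d/10 pc) = 5 log₁₀(597.0) − 5 = 8.880
M = m − 5 log₁₀(d/10) = 5.33 − 8.880 = -3.550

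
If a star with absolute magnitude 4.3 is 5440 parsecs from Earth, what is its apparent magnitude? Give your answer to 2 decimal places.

m ≈ 17.98

m = M + 5 log₁₀ d − 5 = 4.3 + 5·3.7356 − 5 = 17.978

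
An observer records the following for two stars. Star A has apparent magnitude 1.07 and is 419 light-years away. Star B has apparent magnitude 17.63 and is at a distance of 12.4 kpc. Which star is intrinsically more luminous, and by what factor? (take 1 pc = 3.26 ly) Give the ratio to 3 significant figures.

Star A is more luminous, by a factor of 452.

Star A: d = 419 ly / 3.26 = 128.5 pc
Star A: M = m − 5 log₁₀ d + 5 = 1.07 − 5·2.1090 + 5 = -4.475
Star B: d = 12.4 kpc = 12400 pc
Star B: M = m − 5 log₁₀ d + 5 = 17.63 − 5·4.0934 + 5 = 2.163
ΔM = M_A − M_B = -4.475 − (2.163) = -6.638; smaller M is more luminous → Star A.
L ratio = 10^(0.4 |ΔM|) = 10^2.655 = 452.0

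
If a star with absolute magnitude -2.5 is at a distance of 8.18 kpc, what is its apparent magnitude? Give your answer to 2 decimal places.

d = 8.18 kpc = 8180 pc
m = M + 5 log₁₀ d − 5 = -2.5 + 5·3.9128 − 5 = 12.064

m ≈ 12.06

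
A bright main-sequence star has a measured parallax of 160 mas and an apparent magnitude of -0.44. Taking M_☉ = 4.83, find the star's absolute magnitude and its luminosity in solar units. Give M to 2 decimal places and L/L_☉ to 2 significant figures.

M ≈ 0.58; L/L_☉ ≈ 50

d = 1/p = 1000/160 mas = 6.250 pc
M = m − 5 log₁₀ d + 5 = -0.44 − 5·0.7959 + 5 = 0.581
M − M_☉ = 0.581 − 4.83 = -4.249
L/L_☉ = 10^(−0.4 × -4.249) = 50.09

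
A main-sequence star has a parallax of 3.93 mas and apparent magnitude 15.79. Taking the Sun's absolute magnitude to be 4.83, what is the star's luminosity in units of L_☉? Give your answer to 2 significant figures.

d = 1/p = 1000/3.93 mas = 254.5 pc
M = m − 5 log₁₀ d + 5 = 15.79 − 5·2.4056 + 5 = 8.762
M − M_☉ = 8.762 − 4.83 = 3.932
L/L_☉ = 10^(−0.4 × 3.932) = 0.02674

L/L_☉ ≈ 0.027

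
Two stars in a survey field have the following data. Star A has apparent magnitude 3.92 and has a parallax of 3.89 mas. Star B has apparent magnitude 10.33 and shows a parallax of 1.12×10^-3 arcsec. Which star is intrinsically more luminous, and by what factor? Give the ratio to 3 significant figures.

Star A is more luminous, by a factor of 30.4.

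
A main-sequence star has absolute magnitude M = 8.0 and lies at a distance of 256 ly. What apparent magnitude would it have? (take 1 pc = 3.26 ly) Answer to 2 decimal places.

m ≈ 12.48

d = 256 ly / 3.26 = 78.53 pc
m = M + 5 log₁₀ d − 5 = 8.0 + 5·1.8950 − 5 = 12.475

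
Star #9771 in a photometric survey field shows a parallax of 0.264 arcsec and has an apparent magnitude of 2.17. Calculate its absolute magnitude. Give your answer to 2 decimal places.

M ≈ 4.28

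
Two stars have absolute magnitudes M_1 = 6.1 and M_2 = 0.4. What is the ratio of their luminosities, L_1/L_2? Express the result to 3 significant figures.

L_1/L_2 ≈ 5.25×10^-3

ΔM = M_1 − M_2 = 5.7
L_1/L_2 = 10^(−0.4 ΔM) = 10^-2.280 = 5.248×10^-3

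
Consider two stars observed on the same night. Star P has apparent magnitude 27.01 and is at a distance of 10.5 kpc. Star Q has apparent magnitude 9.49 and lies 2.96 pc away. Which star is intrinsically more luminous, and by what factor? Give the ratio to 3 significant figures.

Star P: d = 10.5 kpc = 10500 pc
Star P: M = m − 5 log₁₀ d + 5 = 27.01 − 5·4.0212 + 5 = 11.904
Star Q: M = m − 5 log₁₀ d + 5 = 9.49 − 5·0.4713 + 5 = 12.134
ΔM = M_P − M_Q = 11.904 − (12.134) = -0.229; smaller M is more luminous → Star P.
L ratio = 10^(0.4 |ΔM|) = 10^0.092 = 1.235

Star P is more luminous, by a factor of 1.24.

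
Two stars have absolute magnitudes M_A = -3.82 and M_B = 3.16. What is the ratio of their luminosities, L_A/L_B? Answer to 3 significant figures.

ΔM = M_A − M_B = -6.98
L_A/L_B = 10^(−0.4 ΔM) = 10^2.792 = 619.4

L_A/L_B ≈ 619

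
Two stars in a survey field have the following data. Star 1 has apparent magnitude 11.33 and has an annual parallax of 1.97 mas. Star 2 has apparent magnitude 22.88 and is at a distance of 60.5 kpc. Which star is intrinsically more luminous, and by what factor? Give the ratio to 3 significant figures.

Star 1 is more luminous, by a factor of 2.93.

Star 1: p = 1.97 mas = 1.97×10^-3″ → d = 1/p = 507.6 pc
Star 1: M = m − 5 log₁₀ d + 5 = 11.33 − 5·2.7055 + 5 = 2.802
Star 2: d = 60.5 kpc = 60500 pc
Star 2: M = m − 5 log₁₀ d + 5 = 22.88 − 5·4.7818 + 5 = 3.971
ΔM = M_1 − M_2 = 2.802 − (3.971) = -1.169; smaller M is more luminous → Star 1.
L ratio = 10^(0.4 |ΔM|) = 10^0.468 = 2.935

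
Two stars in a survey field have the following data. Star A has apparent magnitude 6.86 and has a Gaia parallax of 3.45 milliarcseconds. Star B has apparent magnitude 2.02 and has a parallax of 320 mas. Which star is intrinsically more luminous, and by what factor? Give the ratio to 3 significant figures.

Star A is more luminous, by a factor of 99.7.

Star A: p = 3.45 mas = 3.45×10^-3″ → d = 1/p = 289.9 pc
Star A: M = m − 5 log₁₀ d + 5 = 6.86 − 5·2.4622 + 5 = -0.451
Star B: p = 320 mas = 0.320″ → d = 1/p = 3.125 pc
Star B: M = m − 5 log₁₀ d + 5 = 2.02 − 5·0.4949 + 5 = 4.546
ΔM = M_A − M_B = -0.451 − (4.546) = -4.997; smaller M is more luminous → Star A.
L ratio = 10^(0.4 |ΔM|) = 10^1.999 = 99.69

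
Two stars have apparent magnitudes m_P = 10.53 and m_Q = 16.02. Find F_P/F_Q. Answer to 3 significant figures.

F_P/F_Q ≈ 157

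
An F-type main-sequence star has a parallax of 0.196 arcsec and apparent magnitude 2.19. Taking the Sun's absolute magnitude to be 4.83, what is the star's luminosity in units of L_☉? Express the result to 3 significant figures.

d = 1/p = 1/0.196″ = 5.102 pc
M = m − 5 log₁₀ d + 5 = 2.19 − 5·0.7077 + 5 = 3.651
M − M_☉ = 3.651 − 4.83 = -1.179
L/L_☉ = 10^(−0.4 × -1.179) = 2.961

L/L_☉ ≈ 2.96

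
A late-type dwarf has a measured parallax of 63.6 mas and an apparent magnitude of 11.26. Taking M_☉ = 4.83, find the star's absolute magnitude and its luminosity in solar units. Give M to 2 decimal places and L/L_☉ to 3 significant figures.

d = 1/p = 1000/63.6 mas = 15.72 pc
M = m − 5 log₁₀ d + 5 = 11.26 − 5·1.1965 + 5 = 10.277
M − M_☉ = 10.277 − 4.83 = 5.447
L/L_☉ = 10^(−0.4 × 5.447) = 6.623×10^-3

M ≈ 10.28; L/L_☉ ≈ 6.62×10^-3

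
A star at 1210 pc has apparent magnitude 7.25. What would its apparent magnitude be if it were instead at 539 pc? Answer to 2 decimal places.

Flux ∝ 1/d², so Δm = 5 log₁₀(d₂/d₁) = 5 log₁₀(539/1210) = -1.756
m₂ = m₁ + Δm = 7.25 + (-1.756) = 5.494

m ≈ 5.49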